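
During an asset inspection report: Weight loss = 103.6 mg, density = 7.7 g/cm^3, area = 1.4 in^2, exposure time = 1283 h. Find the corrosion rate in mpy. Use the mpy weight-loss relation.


Apply the mpy weight-loss relation: CR = 534 * W / (D * A * T)
Numerator: 534 * 103.6 = 55322.4
Denominator: 7.7 * 1.4 * 1283 = 13830.74
CR = 55322.4 / 13830.74 = 3.99996 mpy

3.99996 mpy


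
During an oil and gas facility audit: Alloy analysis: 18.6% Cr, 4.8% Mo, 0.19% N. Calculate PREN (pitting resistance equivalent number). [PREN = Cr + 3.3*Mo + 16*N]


Apply the PREN formula: PREN = Cr + 3.3*Mo + 16*N
PREN = 18.6 + 3.3*4.8 + 16*0.19
PREN = 18.6 + 15.84 + 3.04 = 37.48

37.48


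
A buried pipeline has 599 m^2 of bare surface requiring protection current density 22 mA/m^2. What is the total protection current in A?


I = area * current density, then convert mA → A (÷1000)
I = 599 * 22 / 1000 = 13.18 A

13.18 A


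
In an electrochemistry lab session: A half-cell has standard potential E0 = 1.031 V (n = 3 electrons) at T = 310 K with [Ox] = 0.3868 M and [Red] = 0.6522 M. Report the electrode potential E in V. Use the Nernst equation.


Apply the Nernst equation: E = E0 + (RT/nF)*ln([Ox]/[Red])
Step 1: RT/nF = 8.314*310/(3*96485) = 0.00890411 V
Step 2: [Ox]/[Red] = 0.3868/0.6522 = 0.59307
Step 3: ln(0.59307) = -0.522443
Step 4: correction = 0.00890411 * -0.522443 = -0.005 V
E = 1.031 + -0.005 = 1.026 V

1.026 V


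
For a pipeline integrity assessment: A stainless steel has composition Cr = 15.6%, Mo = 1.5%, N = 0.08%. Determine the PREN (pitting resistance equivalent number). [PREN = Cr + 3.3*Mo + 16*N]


Apply the PREN formula: PREN = Cr + 3.3*Mo + 16*N
PREN = 15.6 + 3.3*1.5 + 16*0.08
PREN = 15.6 + 4.95 + 1.28 = 21.83

21.83


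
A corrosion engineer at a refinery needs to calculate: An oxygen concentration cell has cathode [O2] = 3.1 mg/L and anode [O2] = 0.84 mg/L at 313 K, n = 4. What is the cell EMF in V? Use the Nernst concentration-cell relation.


Apply the Nernst concentration-cell relation: E = (RT/nF)*ln(C_cathode/C_anode)
RT/nF = 8.314*313/(4*96485) = 0.00674271 V
ln(3.1/0.84) = 1.30576
E = 0.00674271 * 1.30576 = 0.0088 V

0.0088 V


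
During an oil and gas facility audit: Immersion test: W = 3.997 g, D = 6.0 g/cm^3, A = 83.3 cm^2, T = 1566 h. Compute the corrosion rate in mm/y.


Apply the mm/y weight-loss relation: CR = 87600 * W / (D * A * T)
Numerator: 87600 * 3.997 = 350137.2
Denominator: 6.0 * 83.3 * 1566 = 782686.8
CR = 350137.2 / 782686.8 = 0.44735 mm/y

0.44735 mm/y


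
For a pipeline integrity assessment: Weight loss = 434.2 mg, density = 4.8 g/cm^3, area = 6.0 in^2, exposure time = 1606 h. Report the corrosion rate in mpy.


Apply the mpy weight-loss relation: CR = 534 * W / (D * A * T)
Numerator: 534 * 434.2 = 231862.8
Denominator: 4.8 * 6.0 * 1606 = 46252.8
CR = 231862.8 / 46252.8 = 5.013 mpy

5.013 mpy


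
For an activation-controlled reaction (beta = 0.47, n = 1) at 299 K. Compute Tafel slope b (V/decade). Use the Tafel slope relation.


Apply the Tafel slope relation: b = 2.303*R*T/(beta*n*F)
Numerator: 2.303 * 8.314 * 299 = 5725.0
Denominator: 0.47 * 1 * 96485 = 45347.95
b = 5725.0 / 45347.95 = 0.126 V/decade

0.126 V/decade


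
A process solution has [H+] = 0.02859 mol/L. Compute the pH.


pH = −log10[H+]
pH = −log10(0.02859) = 1.54

1.54


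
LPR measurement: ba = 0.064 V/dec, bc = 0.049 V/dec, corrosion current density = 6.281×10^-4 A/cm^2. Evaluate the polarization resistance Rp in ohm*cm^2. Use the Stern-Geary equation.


Apply the Stern-Geary equation: Rp = ba*bc / (2.303*icorr*(ba+bc))
ba*bc = 0.064*0.049 = 0.003136
ba+bc = 0.113; 2.303*icorr*(ba+bc) = 2.303*6.281×10^-4*0.113 = 1.6345612×10^-4
Rp = 0.003136 / 1.6345612×10^-4 = 19.19 ohm*cm^2

19.19 ohm*cm^2


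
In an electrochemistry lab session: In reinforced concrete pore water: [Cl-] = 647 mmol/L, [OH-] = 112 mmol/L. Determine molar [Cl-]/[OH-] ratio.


Threshold parameter = [Cl-] / [OH-] (molar basis; both in mmol/L, so units cancel)
Ratio = 647 / 112 = 5.78

5.78


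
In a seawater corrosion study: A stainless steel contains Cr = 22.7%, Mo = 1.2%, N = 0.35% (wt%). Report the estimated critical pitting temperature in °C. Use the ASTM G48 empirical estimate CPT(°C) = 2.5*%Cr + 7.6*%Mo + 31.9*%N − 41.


Apply the ASTM G48 empirical CPT estimate: CPT(°C) = 2.5*%Cr + 7.6*%Mo + 31.9*%N − 41
2.5*22.7 = 56.75; 7.6*1.2 = 9.12; 31.9*0.35 = 11.165
CPT = 56.75 + 9.12 + 11.165 − 41 = 36.035 °C
Rounded to 0.1 °C: CPT ≈ 36.0 °C

36.0 °C


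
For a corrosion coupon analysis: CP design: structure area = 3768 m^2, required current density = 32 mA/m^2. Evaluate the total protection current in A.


I = area * current density, then convert mA → A (÷1000)
I = 3768 * 32 / 1000 = 120.58 A

120.58 A


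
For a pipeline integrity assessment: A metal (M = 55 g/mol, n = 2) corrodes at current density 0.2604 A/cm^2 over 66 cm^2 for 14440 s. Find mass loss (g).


Apply Faraday's law: m = i*A*t*M / (n*F)
Total charge passed Q = i*A*t = 0.2604*66*14440 = 248171.616 C
m = Q*M/(n*F) = 248171.616*55/(2*96485) = 70.7335 g

70.7335 g


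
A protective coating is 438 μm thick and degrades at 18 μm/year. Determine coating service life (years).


Service life = thickness / degradation rate
Life = 438 / 18 = 24.3 years

24.3 years


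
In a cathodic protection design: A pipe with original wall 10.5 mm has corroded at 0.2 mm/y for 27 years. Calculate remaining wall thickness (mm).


Remaining wall = original − CR × time
t = 10.5 − 0.2*27 = 10.5 − 5.4 = 5.1 mm

5.1 mm


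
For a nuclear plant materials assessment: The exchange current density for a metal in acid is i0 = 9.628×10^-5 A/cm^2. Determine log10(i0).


i0 = 9.628×10^-5 A/cm^2
log10(i0) = -4.016

-4.016


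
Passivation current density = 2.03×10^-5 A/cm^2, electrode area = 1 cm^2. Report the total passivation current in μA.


I = i_pass * A, then convert A → μA (×10^6)
I = 2.03×10^-5 * 1 * 10^6 = 20.3 μA

20.3 μA


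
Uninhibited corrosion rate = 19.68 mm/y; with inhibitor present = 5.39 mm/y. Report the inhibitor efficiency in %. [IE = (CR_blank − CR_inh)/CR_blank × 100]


Apply the inhibitor-efficiency definition: IE = (CR_blank − CR_inh)/CR_blank × 100
IE = (19.68 − 5.39) / 19.68 × 100
IE = 14.29 / 19.68 × 100 = 72.6 %

72.6 %


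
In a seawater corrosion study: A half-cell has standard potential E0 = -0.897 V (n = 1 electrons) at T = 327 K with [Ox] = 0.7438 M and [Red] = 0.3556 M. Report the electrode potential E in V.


Apply the Nernst equation: E = E0 + (RT/nF)*ln([Ox]/[Red])
Step 1: RT/nF = 8.314*327/(1*96485) = 0.02817721 V
Step 2: [Ox]/[Red] = 0.7438/0.3556 = 2.091676
Step 3: ln(2.091676) = 0.737966
Step 4: correction = 0.02817721 * 0.737966 = 0.0208 V
E = -0.897 + 0.0208 = -0.8762 V

-0.8762 V


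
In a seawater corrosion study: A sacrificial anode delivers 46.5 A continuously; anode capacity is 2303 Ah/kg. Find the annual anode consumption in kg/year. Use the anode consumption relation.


Annual consumption = current * hours per year / capacity
Rate = 46.5 * 8760 / 2303 = 176.9 kg/year

176.9 kg/year


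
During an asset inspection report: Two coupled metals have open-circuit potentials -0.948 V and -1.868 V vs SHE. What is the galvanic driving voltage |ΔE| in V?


Driving voltage is the absolute potential difference.
|ΔE| = |-0.948 − (-1.868)| = 0.92 V

0.92 V


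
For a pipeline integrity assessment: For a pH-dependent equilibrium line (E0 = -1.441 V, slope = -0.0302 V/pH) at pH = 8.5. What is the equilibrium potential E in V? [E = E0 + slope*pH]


Apply the Pourbaix line equation: E = E0 + slope*pH
E = -1.441 + (-0.0302)*8.5 = -1.441 + (-0.2567) = -1.6977 V
Rounded to 4 decimal places: E = -1.6977 V

-1.6977 V


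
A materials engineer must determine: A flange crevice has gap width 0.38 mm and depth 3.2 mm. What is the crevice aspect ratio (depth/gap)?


Aspect ratio = depth / gap
Ratio = 3.2 / 0.38 = 8.4

8.4


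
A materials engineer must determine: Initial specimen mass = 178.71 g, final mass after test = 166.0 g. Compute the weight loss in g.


Weight loss = initial − final
WL = 178.71 − 166.0 = 12.71 g

12.71 g


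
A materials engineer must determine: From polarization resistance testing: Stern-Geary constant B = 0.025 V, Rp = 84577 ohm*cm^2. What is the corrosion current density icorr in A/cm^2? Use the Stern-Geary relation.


Apply the Stern-Geary relation: icorr = B / Rp
icorr = 0.025 / 84577 = 2.956×10^-7 A/cm^2

2.956×10^-7 A/cm^2


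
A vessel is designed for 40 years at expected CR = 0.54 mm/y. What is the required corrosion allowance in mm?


Corrosion allowance = CR × design life
CA = 0.54 * 40 = 21.6 mm

21.6 mm


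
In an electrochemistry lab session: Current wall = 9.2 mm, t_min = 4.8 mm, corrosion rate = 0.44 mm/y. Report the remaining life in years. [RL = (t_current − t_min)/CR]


Apply the remaining-life relation: RL = (t_current − t_min) / CR
RL = (9.2 − 4.8) / 0.44 = 4.4 / 0.44 = 10.0 years

10.0 years


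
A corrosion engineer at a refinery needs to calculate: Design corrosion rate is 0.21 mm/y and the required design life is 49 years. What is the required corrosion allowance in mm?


Corrosion allowance = CR × design life
CA = 0.21 * 49 = 10.29 mm

10.29 mm


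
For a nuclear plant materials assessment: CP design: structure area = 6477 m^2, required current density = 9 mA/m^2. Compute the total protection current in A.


I = area * current density, then convert mA → A (÷1000)
I = 6477 * 9 / 1000 = 58.29 A

58.29 A


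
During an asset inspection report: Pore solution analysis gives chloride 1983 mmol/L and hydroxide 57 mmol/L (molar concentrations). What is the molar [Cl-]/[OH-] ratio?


Threshold parameter = [Cl-] / [OH-] (molar basis; both in mmol/L, so units cancel)
Ratio = 1983 / 57 = 34.79

34.79


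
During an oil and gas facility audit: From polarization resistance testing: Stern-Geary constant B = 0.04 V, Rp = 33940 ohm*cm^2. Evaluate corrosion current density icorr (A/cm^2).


Apply the Stern-Geary relation: icorr = B / Rp
icorr = 0.04 / 33940 = 1.179×10^-6 A/cm^2

1.179×10^-6 A/cm^2


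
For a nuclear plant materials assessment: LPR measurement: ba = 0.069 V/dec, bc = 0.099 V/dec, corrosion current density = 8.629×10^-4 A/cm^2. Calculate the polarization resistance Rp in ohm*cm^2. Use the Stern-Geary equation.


Apply the Stern-Geary equation: Rp = ba*bc / (2.303*icorr*(ba+bc))
ba*bc = 0.069*0.099 = 0.006831
ba+bc = 0.168; 2.303*icorr*(ba+bc) = 2.303*8.629×10^-4*0.168 = 3.3385946×10^-4
Rp = 0.006831 / 3.3385946×10^-4 = 20.5 ohm*cm^2

20.5 ohm*cm^2


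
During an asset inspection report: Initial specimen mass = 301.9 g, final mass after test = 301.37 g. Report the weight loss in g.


Weight loss = initial − final
WL = 301.9 − 301.37 = 0.53 g

0.53 g


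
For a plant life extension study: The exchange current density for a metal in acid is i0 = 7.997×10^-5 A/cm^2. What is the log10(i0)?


i0 = 7.997×10^-5 A/cm^2
log10(i0) = -4.097

-4.097


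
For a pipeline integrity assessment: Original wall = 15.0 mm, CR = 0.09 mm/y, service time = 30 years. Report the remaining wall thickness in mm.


Remaining wall = original − CR × time
t = 15.0 − 0.09*30 = 15.0 − 2.7 = 12.3 mm

12.3 mm


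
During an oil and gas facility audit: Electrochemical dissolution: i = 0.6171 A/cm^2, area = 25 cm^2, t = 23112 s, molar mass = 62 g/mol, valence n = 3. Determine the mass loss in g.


Apply Faraday's law: m = i*A*t*M / (n*F)
Total charge passed Q = i*A*t = 0.6171*25*23112 = 356560.38 C
m = Q*M/(n*F) = 356560.38*62/(3*96485) = 76.3737 g

76.3737 g


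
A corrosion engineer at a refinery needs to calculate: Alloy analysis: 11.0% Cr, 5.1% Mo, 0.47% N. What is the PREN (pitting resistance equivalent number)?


Apply the PREN formula: PREN = Cr + 3.3*Mo + 16*N
PREN = 11.0 + 3.3*5.1 + 16*0.47
PREN = 11.0 + 16.83 + 7.52 = 35.35

35.35


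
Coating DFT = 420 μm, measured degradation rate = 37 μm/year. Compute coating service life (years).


Service life = thickness / degradation rate
Life = 420 / 37 = 11.4 years

11.4 years


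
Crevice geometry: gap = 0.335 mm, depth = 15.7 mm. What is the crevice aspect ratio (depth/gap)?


Aspect ratio = depth / gap
Ratio = 15.7 / 0.335 = 46.9

46.9


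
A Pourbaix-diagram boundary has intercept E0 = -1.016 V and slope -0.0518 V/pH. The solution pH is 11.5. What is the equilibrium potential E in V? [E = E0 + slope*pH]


Apply the Pourbaix line equation: E = E0 + slope*pH
E = -1.016 + (-0.0518)*11.5 = -1.016 + (-0.5957) = -1.6117 V
Rounded to 4 decimal places: E = -1.6117 V

-1.6117 V


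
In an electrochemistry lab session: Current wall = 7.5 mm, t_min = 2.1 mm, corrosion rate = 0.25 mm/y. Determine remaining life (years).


Apply the remaining-life relation: RL = (t_current − t_min) / CR
RL = (7.5 − 2.1) / 0.25 = 5.4 / 0.25 = 21.6 years

21.6 years


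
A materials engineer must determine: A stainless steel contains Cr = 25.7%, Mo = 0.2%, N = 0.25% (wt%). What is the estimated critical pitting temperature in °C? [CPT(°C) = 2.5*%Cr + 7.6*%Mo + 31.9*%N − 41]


Apply the ASTM G48 empirical CPT estimate: CPT(°C) = 2.5*%Cr + 7.6*%Mo + 31.9*%N − 41
2.5*25.7 = 64.25; 7.6*0.2 = 1.52; 31.9*0.25 = 7.975
CPT = 64.25 + 1.52 + 7.975 − 41 = 32.745 °C
Rounded to 0.1 °C: CPT ≈ 32.7 °C

32.7 °C


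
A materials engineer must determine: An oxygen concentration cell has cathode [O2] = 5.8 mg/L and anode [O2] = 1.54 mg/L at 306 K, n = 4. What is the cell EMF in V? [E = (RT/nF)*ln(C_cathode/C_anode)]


Apply the Nernst concentration-cell relation: E = (RT/nF)*ln(C_cathode/C_anode)
RT/nF = 8.314*306/(4*96485) = 0.00659192 V
ln(5.8/1.54) = 1.32608
E = 0.00659192 * 1.32608 = 0.00874 V

0.00874 V


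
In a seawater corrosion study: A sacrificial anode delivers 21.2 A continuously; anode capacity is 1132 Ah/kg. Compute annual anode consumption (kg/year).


Annual consumption = current * hours per year / capacity
Rate = 21.2 * 8760 / 1132 = 164.1 kg/year

164.1 kg/year


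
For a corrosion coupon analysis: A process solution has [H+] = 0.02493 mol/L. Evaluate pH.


pH = −log10[H+]
pH = −log10(0.02493) = 1.6

1.6


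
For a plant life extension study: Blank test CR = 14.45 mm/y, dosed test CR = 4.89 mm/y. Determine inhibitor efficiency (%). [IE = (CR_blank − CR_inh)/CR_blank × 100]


Apply the inhibitor-efficiency definition: IE = (CR_blank − CR_inh)/CR_blank × 100
IE = (14.45 − 4.89) / 14.45 × 100
IE = 9.56 / 14.45 × 100 = 66.2 %

66.2 %


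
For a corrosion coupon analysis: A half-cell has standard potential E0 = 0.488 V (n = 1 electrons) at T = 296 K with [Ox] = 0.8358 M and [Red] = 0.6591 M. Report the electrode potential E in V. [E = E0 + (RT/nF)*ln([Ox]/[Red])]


Apply the Nernst equation: E = E0 + (RT/nF)*ln([Ox]/[Red])
Step 1: RT/nF = 8.314*296/(1*96485) = 0.02550598 V
Step 2: [Ox]/[Red] = 0.8358/0.6591 = 1.268093
Step 3: ln(1.268093) = 0.237514
Step 4: correction = 0.02550598 * 0.237514 = 0.006 V
E = 0.488 + 0.006 = 0.494 V

0.494 V


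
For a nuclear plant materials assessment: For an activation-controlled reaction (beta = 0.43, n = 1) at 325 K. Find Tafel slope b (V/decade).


Apply the Tafel slope relation: b = 2.303*R*T/(beta*n*F)
Numerator: 2.303 * 8.314 * 325 = 6222.82
Denominator: 0.43 * 1 * 96485 = 41488.55
b = 6222.82 / 41488.55 = 0.15 V/decade

0.15 V/decade


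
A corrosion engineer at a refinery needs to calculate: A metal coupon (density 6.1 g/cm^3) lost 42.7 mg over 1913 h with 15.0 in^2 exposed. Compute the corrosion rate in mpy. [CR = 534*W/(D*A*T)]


Apply the mpy weight-loss relation: CR = 534 * W / (D * A * T)
Numerator: 534 * 42.7 = 22801.8
Denominator: 6.1 * 15.0 * 1913 = 175039.5
CR = 22801.8 / 175039.5 = 0.13 mpy

0.13 mpy


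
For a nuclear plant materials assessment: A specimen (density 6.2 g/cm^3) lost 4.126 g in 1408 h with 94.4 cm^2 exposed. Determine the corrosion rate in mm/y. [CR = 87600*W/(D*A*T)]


Apply the mm/y weight-loss relation: CR = 87600 * W / (D * A * T)
Numerator: 87600 * 4.126 = 361437.6
Denominator: 6.2 * 94.4 * 1408 = 824074.24
CR = 361437.6 / 824074.24 = 0.438598 mm/y

0.438598 mm/y


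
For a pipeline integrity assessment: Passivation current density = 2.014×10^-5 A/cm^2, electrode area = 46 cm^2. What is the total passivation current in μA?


I = i_pass * A, then convert A → μA (×10^6)
I = 2.014×10^-5 * 46 * 10^6 = 926.44 μA

926.44 μA


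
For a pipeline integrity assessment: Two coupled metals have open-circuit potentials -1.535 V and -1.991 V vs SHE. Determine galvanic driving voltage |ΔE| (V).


Driving voltage is the absolute potential difference.
|ΔE| = |-1.535 − (-1.991)| = 0.456 V

0.456 V


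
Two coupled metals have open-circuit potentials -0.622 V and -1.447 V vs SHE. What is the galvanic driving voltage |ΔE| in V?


Driving voltage is the absolute potential difference.
|ΔE| = |-0.622 − (-1.447)| = 0.825 V

0.825 V


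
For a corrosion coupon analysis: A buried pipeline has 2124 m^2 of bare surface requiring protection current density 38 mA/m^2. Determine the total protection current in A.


I = area * current density, then convert mA → A (÷1000)
I = 2124 * 38 / 1000 = 80.71 A

80.71 A


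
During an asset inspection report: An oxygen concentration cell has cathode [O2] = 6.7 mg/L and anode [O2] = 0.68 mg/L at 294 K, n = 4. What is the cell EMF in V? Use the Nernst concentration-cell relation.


Apply the Nernst concentration-cell relation: E = (RT/nF)*ln(C_cathode/C_anode)
RT/nF = 8.314*294/(4*96485) = 0.00633341 V
ln(6.7/0.68) = 2.28777
E = 0.00633341 * 2.28777 = 0.01449 V

0.01449 V


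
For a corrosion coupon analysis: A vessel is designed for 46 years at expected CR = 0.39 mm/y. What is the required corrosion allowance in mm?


Corrosion allowance = CR × design life
CA = 0.39 * 46 = 17.94 mm

17.94 mm


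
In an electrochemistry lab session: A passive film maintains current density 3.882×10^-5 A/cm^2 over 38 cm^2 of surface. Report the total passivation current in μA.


I = i_pass * A, then convert A → μA (×10^6)
I = 3.882×10^-5 * 38 * 10^6 = 1475.16 μA

1475.16 μA


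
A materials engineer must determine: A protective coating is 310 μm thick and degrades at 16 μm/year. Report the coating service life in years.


Service life = thickness / degradation rate
Life = 310 / 16 = 19.4 years

19.4 years


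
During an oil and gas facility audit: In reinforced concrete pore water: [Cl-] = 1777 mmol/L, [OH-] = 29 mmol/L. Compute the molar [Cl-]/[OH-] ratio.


Threshold parameter = [Cl-] / [OH-] (molar basis; both in mmol/L, so units cancel)
Ratio = 1777 / 29 = 61.28

61.28


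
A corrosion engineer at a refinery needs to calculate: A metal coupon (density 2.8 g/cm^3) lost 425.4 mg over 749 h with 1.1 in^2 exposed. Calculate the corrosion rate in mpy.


Apply the mpy weight-loss relation: CR = 534 * W / (D * A * T)
Numerator: 534 * 425.4 = 227163.6
Denominator: 2.8 * 1.1 * 749 = 2306.92
CR = 227163.6 / 2306.92 = 98.4705 mpy

98.4705 mpy


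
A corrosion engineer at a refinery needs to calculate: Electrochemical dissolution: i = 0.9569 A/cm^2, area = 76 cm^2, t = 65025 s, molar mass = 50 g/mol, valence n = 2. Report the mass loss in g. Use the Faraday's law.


Apply Faraday's law: m = i*A*t*M / (n*F)
Total charge passed Q = i*A*t = 0.9569*76*65025 = 4728904.11 C
m = Q*M/(n*F) = 4728904.11*50/(2*96485) = 1225.2952 g

1225.2952 g


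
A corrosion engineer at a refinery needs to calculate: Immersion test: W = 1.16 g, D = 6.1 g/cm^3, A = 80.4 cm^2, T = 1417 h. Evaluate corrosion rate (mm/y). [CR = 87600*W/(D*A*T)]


Apply the mm/y weight-loss relation: CR = 87600 * W / (D * A * T)
Numerator: 87600 * 1.16 = 101616.0
Denominator: 6.1 * 80.4 * 1417 = 694953.48
CR = 101616.0 / 694953.48 = 0.14622 mm/y

0.14622 mm/y


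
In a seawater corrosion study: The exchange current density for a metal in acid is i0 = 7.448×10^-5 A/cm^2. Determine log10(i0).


i0 = 7.448×10^-5 A/cm^2
log10(i0) = -4.128

-4.128


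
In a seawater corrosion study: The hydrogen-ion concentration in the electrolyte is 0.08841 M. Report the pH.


pH = −log10[H+]
pH = −log10(0.08841) = 1.05

1.05


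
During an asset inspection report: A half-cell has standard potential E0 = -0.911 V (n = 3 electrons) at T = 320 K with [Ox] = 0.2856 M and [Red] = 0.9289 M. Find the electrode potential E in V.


Apply the Nernst equation: E = E0 + (RT/nF)*ln([Ox]/[Red])
Step 1: RT/nF = 8.314*320/(3*96485) = 0.00919134 V
Step 2: [Ox]/[Red] = 0.2856/0.9289 = 0.30746
Step 3: ln(0.30746) = -1.17941
Step 4: correction = 0.00919134 * -1.17941 = -0.011 V
E = -0.911 + -0.011 = -0.922 V

-0.922 V


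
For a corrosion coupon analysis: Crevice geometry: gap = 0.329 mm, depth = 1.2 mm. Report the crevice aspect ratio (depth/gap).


Aspect ratio = depth / gap
Ratio = 1.2 / 0.329 = 3.6

3.6


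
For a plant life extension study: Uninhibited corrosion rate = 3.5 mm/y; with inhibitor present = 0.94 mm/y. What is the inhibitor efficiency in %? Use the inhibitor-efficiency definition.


Apply the inhibitor-efficiency definition: IE = (CR_blank − CR_inh)/CR_blank × 100
IE = (3.5 − 0.94) / 3.5 × 100
IE = 2.56 / 3.5 × 100 = 73.1 %

73.1 %


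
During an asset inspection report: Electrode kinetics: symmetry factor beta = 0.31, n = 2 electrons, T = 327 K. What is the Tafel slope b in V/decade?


Apply the Tafel slope relation: b = 2.303*R*T/(beta*n*F)
Numerator: 2.303 * 8.314 * 327 = 6261.12
Denominator: 0.31 * 2 * 96485 = 59820.7
b = 6261.12 / 59820.7 = 0.105 V/decade

0.105 V/decade


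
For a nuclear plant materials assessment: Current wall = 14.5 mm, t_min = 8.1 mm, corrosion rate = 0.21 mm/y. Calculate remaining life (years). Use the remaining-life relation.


Apply the remaining-life relation: RL = (t_current − t_min) / CR
RL = (14.5 − 8.1) / 0.21 = 6.4 / 0.21 = 30.5 years

30.5 years


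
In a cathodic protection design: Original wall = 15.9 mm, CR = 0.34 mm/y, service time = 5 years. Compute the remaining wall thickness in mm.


Remaining wall = original − CR × time
t = 15.9 − 0.34*5 = 15.9 − 1.7 = 14.2 mm

14.2 mm


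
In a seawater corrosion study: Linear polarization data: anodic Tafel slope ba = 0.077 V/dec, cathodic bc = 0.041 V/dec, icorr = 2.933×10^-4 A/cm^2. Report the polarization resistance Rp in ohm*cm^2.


Apply the Stern-Geary equation: Rp = ba*bc / (2.303*icorr*(ba+bc))
ba*bc = 0.077*0.041 = 0.003157
ba+bc = 0.118; 2.303*icorr*(ba+bc) = 2.303*2.933×10^-4*0.118 = 7.9705448×10^-5
Rp = 0.003157 / 7.9705448×10^-5 = 39.61 ohm*cm^2

39.61 ohm*cm^2


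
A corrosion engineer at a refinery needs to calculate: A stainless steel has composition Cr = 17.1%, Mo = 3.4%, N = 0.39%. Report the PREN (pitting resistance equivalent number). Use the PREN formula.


Apply the PREN formula: PREN = Cr + 3.3*Mo + 16*N
PREN = 17.1 + 3.3*3.4 + 16*0.39
PREN = 17.1 + 11.22 + 6.24 = 34.56

34.56


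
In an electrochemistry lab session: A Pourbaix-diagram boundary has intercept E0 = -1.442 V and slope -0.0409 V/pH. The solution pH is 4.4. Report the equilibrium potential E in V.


Apply the Pourbaix line equation: E = E0 + slope*pH
E = -1.442 + (-0.0409)*4.4 = -1.442 + (-0.17996) = -1.62196 V
Rounded to 4 decimal places: E = -1.6220 V

-1.6220 V


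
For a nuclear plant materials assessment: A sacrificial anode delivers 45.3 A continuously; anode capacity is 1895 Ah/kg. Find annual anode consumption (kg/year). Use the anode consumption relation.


Annual consumption = current * hours per year / capacity
Rate = 45.3 * 8760 / 1895 = 209.4 kg/year

209.4 kg/year


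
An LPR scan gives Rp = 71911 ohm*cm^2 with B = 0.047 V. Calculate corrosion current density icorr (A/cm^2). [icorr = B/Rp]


Apply the Stern-Geary relation: icorr = B / Rp
icorr = 0.047 / 71911 = 6.536×10^-7 A/cm^2

6.536×10^-7 A/cm^2


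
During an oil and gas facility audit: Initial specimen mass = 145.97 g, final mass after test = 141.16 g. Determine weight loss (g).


Weight loss = initial − final
WL = 145.97 − 141.16 = 4.81 g

4.81 g


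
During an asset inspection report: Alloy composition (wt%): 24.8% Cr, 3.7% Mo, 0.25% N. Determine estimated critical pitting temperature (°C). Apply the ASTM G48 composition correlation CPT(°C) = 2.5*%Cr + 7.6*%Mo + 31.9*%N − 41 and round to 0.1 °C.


Apply the ASTM G48 empirical CPT estimate: CPT(°C) = 2.5*%Cr + 7.6*%Mo + 31.9*%N − 41
2.5*24.8 = 62; 7.6*3.7 = 28.12; 31.9*0.25 = 7.975
CPT = 62 + 28.12 + 7.975 − 41 = 57.095 °C
Rounded to 0.1 °C: CPT ≈ 57.1 °C

57.1 °C


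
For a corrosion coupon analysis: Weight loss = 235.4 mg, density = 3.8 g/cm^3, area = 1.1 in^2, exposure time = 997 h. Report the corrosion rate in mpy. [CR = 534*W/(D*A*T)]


Apply the mpy weight-loss relation: CR = 534 * W / (D * A * T)
Numerator: 534 * 235.4 = 125703.6
Denominator: 3.8 * 1.1 * 997 = 4167.46
CR = 125703.6 / 4167.46 = 30.1631 mpy

30.1631 mpy


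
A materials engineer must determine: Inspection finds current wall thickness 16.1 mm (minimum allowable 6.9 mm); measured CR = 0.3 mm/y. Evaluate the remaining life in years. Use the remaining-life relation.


Apply the remaining-life relation: RL = (t_current − t_min) / CR
RL = (16.1 − 6.9) / 0.3 = 9.2 / 0.3 = 30.7 years

30.7 years


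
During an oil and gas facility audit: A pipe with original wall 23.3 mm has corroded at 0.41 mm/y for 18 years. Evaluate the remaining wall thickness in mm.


Remaining wall = original − CR × time
t = 23.3 − 0.41*18 = 23.3 − 7.38 = 15.92 mm

15.92 mm


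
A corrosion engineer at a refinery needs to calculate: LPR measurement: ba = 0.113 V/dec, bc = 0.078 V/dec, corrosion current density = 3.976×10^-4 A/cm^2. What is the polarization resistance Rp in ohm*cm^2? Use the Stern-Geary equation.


Apply the Stern-Geary equation: Rp = ba*bc / (2.303*icorr*(ba+bc))
ba*bc = 0.113*0.078 = 0.008814
ba+bc = 0.191; 2.303*icorr*(ba+bc) = 2.303*3.976×10^-4*0.191 = 1.748935×10^-4
Rp = 0.008814 / 1.748935×10^-4 = 50.4 ohm*cm^2

50.4 ohm*cm^2


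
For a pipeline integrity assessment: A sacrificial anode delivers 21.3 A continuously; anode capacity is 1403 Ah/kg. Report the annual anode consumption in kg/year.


Annual consumption = current * hours per year / capacity
Rate = 21.3 * 8760 / 1403 = 133.0 kg/year

133.0 kg/year


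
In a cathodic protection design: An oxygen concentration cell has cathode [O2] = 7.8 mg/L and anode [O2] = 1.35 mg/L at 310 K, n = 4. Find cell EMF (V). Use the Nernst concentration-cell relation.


Apply the Nernst concentration-cell relation: E = (RT/nF)*ln(C_cathode/C_anode)
RT/nF = 8.314*310/(4*96485) = 0.00667808 V
ln(7.8/1.35) = 1.75402
E = 0.00667808 * 1.75402 = 0.01171 V

0.01171 V


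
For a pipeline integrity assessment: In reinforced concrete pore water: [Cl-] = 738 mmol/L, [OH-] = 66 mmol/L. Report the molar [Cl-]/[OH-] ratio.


Threshold parameter = [Cl-] / [OH-] (molar basis; both in mmol/L, so units cancel)
Ratio = 738 / 66 = 11.18

11.18


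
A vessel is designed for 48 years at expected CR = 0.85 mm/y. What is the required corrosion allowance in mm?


Corrosion allowance = CR × design life
CA = 0.85 * 48 = 40.8 mm

40.8 mm


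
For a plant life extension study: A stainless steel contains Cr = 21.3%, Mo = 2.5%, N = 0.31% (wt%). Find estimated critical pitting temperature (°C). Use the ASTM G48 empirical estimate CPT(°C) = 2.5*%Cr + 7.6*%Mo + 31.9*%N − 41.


Apply the ASTM G48 empirical CPT estimate: CPT(°C) = 2.5*%Cr + 7.6*%Mo + 31.9*%N − 41
2.5*21.3 = 53.25; 7.6*2.5 = 19; 31.9*0.31 = 9.889
CPT = 53.25 + 19 + 9.889 − 41 = 41.139 °C
Rounded to 0.1 °C: CPT ≈ 41.1 °C

41.1 °C


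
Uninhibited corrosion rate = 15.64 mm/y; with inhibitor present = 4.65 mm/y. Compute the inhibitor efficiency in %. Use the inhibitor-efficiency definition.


Apply the inhibitor-efficiency definition: IE = (CR_blank − CR_inh)/CR_blank × 100
IE = (15.64 − 4.65) / 15.64 × 100
IE = 10.99 / 15.64 × 100 = 70.3 %

70.3 %


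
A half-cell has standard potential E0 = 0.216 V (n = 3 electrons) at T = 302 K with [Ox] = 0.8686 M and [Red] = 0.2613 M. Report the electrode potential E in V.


Apply the Nernst equation: E = E0 + (RT/nF)*ln([Ox]/[Red])
Step 1: RT/nF = 8.314*302/(3*96485) = 0.00867433 V
Step 2: [Ox]/[Red] = 0.8686/0.2613 = 3.324148
Step 3: ln(3.324148) = 1.201213
Step 4: correction = 0.00867433 * 1.201213 = 0.01 V
E = 0.216 + 0.01 = 0.226 V

0.226 V


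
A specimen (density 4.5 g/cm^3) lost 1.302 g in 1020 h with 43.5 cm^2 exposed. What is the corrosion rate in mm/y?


Apply the mm/y weight-loss relation: CR = 87600 * W / (D * A * T)
Numerator: 87600 * 1.302 = 114055.2
Denominator: 4.5 * 43.5 * 1020 = 199665.0
CR = 114055.2 / 199665.0 = 0.571233 mm/y

0.571233 mm/y


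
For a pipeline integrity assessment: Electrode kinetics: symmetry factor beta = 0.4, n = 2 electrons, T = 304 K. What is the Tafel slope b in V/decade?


Apply the Tafel slope relation: b = 2.303*R*T/(beta*n*F)
Numerator: 2.303 * 8.314 * 304 = 5820.73
Denominator: 0.4 * 2 * 96485 = 77188.0
b = 5820.73 / 77188.0 = 0.075 V/decade

0.075 V/decade


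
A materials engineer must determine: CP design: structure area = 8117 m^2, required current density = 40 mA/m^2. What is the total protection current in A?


I = area * current density, then convert mA → A (÷1000)
I = 8117 * 40 / 1000 = 324.68 A

324.68 A


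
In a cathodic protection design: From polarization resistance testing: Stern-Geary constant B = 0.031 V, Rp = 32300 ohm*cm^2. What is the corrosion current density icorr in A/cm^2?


Apply the Stern-Geary relation: icorr = B / Rp
icorr = 0.031 / 32300 = 9.598×10^-7 A/cm^2

9.598×10^-7 A/cm^2


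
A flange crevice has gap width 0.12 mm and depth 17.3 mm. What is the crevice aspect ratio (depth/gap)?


Aspect ratio = depth / gap
Ratio = 17.3 / 0.12 = 144.2

144.2


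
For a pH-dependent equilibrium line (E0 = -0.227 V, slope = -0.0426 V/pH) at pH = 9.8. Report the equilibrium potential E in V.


Apply the Pourbaix line equation: E = E0 + slope*pH
E = -0.227 + (-0.0426)*9.8 = -0.227 + (-0.41748) = -0.64448 V
Rounded to 4 decimal places: E = -0.6445 V

-0.6445 V


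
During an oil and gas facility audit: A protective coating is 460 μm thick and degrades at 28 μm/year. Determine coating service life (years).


Service life = thickness / degradation rate
Life = 460 / 28 = 16.4 years

16.4 years


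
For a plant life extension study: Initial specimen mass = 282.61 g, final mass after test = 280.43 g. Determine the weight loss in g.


Weight loss = initial − final
WL = 282.61 − 280.43 = 2.18 g

2.18 g


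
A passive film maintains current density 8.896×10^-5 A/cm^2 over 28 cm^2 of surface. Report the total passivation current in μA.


I = i_pass * A, then convert A → μA (×10^6)
I = 8.896×10^-5 * 28 * 10^6 = 2490.88 μA

2490.88 μA


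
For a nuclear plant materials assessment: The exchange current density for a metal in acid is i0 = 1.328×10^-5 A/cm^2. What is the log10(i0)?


i0 = 1.328×10^-5 A/cm^2
log10(i0) = -4.877

-4.877


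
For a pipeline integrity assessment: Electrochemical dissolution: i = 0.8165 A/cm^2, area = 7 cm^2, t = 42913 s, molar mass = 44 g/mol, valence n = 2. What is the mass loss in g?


Apply Faraday's law: m = i*A*t*M / (n*F)
Total charge passed Q = i*A*t = 0.8165*7*42913 = 245269.2515 C
m = Q*M/(n*F) = 245269.2515*44/(2*96485) = 55.925 g

55.925 g


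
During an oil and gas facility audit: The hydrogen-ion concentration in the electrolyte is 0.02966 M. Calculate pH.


pH = −log10[H+]
pH = −log10(0.02966) = 1.53

1.53


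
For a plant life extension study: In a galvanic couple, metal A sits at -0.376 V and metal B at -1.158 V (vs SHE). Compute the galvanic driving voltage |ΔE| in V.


Driving voltage is the absolute potential difference.
|ΔE| = |-0.376 − (-1.158)| = 0.782 V

0.782 V


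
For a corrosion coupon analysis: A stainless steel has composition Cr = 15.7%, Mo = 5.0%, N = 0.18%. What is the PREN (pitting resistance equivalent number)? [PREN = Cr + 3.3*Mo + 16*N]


Apply the PREN formula: PREN = Cr + 3.3*Mo + 16*N
PREN = 15.7 + 3.3*5.0 + 16*0.18
PREN = 15.7 + 16.5 + 2.88 = 35.08

35.08


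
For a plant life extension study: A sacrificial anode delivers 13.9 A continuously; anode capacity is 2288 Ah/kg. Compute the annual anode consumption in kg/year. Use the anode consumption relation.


Annual consumption = current * hours per year / capacity
Rate = 13.9 * 8760 / 2288 = 53.2 kg/year

53.2 kg/year


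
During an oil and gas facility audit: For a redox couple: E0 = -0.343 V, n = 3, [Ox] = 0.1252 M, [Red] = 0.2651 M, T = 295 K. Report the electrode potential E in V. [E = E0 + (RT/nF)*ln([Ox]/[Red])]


Apply the Nernst equation: E = E0 + (RT/nF)*ln([Ox]/[Red])
Step 1: RT/nF = 8.314*295/(3*96485) = 0.00847327 V
Step 2: [Ox]/[Red] = 0.1252/0.2651 = 0.472275
Step 3: ln(0.472275) = -0.750194
Step 4: correction = 0.00847327 * -0.750194 = -0.0064 V
E = -0.343 + -0.0064 = -0.3494 V

-0.3494 V


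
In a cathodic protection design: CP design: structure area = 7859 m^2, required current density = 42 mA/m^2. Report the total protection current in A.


I = area * current density, then convert mA → A (÷1000)
I = 7859 * 42 / 1000 = 330.08 A

330.08 A


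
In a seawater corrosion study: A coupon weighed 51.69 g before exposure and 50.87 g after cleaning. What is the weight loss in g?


Weight loss = initial − final
WL = 51.69 − 50.87 = 0.82 g

0.82 g


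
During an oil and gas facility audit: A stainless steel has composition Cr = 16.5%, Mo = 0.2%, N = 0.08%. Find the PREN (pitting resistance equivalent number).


Apply the PREN formula: PREN = Cr + 3.3*Mo + 16*N
PREN = 16.5 + 3.3*0.2 + 16*0.08
PREN = 16.5 + 0.66 + 1.28 = 18.44

18.44


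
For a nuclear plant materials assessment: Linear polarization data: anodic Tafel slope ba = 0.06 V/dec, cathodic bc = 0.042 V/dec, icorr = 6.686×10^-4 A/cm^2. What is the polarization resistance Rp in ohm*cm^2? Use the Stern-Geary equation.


Apply the Stern-Geary equation: Rp = ba*bc / (2.303*icorr*(ba+bc))
ba*bc = 0.06*0.042 = 0.00252
ba+bc = 0.102; 2.303*icorr*(ba+bc) = 2.303*6.686×10^-4*0.102 = 1.5705815×10^-4
Rp = 0.00252 / 1.5705815×10^-4 = 16.0 ohm*cm^2

16.0 ohm*cm^2


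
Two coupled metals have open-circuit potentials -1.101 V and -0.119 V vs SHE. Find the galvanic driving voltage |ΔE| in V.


Driving voltage is the absolute potential difference.
|ΔE| = |-1.101 − (-0.119)| = 0.982 V

0.982 V


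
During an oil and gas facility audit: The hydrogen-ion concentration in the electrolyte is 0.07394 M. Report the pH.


pH = −log10[H+]
pH = −log10(0.07394) = 1.13

1.13


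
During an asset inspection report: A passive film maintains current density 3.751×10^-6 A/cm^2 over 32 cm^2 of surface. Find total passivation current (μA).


I = i_pass * A, then convert A → μA (×10^6)
I = 3.751×10^-6 * 32 * 10^6 = 120.03 μA

120.03 μA


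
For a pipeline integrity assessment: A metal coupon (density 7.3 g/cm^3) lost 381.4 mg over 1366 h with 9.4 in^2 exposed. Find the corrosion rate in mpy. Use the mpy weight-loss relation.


Apply the mpy weight-loss relation: CR = 534 * W / (D * A * T)
Numerator: 534 * 381.4 = 203667.6
Denominator: 7.3 * 9.4 * 1366 = 93734.92
CR = 203667.6 / 93734.92 = 2.1728 mpy

2.1728 mpy


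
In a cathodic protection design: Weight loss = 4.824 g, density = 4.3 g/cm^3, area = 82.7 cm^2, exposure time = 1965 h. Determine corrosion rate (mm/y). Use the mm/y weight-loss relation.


Apply the mm/y weight-loss relation: CR = 87600 * W / (D * A * T)
Numerator: 87600 * 4.824 = 422582.4
Denominator: 4.3 * 82.7 * 1965 = 698773.65
CR = 422582.4 / 698773.65 = 0.604749 mm/y

0.604749 mm/y


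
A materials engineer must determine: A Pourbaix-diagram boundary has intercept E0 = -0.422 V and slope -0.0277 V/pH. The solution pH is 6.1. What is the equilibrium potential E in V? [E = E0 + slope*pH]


Apply the Pourbaix line equation: E = E0 + slope*pH
E = -0.422 + (-0.0277)*6.1 = -0.422 + (-0.16897) = -0.59097 V
Rounded to 4 decimal places: E = -0.5910 V

-0.5910 V


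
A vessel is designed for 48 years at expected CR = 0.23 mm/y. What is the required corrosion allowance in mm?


Corrosion allowance = CR × design life
CA = 0.23 * 48 = 11.04 mm

11.04 mm


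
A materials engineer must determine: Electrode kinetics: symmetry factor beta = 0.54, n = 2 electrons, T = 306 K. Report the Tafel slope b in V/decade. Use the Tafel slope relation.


Apply the Tafel slope relation: b = 2.303*R*T/(beta*n*F)
Numerator: 2.303 * 8.314 * 306 = 5859.03
Denominator: 0.54 * 2 * 96485 = 104203.8
b = 5859.03 / 104203.8 = 0.0562 V/decade

0.0562 V/decade


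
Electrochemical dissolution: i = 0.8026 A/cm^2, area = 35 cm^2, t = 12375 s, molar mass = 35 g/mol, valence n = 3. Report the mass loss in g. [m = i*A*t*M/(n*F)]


Apply Faraday's law: m = i*A*t*M / (n*F)
Total charge passed Q = i*A*t = 0.8026*35*12375 = 347626.125 C
m = Q*M/(n*F) = 347626.125*35/(3*96485) = 42.03387 g

42.03387 g


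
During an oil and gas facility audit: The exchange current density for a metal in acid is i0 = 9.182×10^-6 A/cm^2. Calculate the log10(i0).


i0 = 9.182×10^-6 A/cm^2
log10(i0) = -5.037

-5.037


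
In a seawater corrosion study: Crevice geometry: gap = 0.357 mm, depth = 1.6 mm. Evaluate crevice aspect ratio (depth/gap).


Aspect ratio = depth / gap
Ratio = 1.6 / 0.357 = 4.5

4.5


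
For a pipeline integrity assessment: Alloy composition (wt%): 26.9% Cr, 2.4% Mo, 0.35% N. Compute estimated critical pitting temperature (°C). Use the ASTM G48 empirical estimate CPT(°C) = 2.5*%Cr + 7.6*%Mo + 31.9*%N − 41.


Apply the ASTM G48 empirical CPT estimate: CPT(°C) = 2.5*%Cr + 7.6*%Mo + 31.9*%N − 41
2.5*26.9 = 67.25; 7.6*2.4 = 18.24; 31.9*0.35 = 11.165
CPT = 67.25 + 18.24 + 11.165 − 41 = 55.655 °C
Rounded to 0.1 °C: CPT ≈ 55.7 °C

55.7 °C


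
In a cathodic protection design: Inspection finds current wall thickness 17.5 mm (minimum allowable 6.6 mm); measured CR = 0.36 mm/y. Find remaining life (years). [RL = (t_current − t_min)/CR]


Apply the remaining-life relation: RL = (t_current − t_min) / CR
RL = (17.5 − 6.6) / 0.36 = 10.9 / 0.36 = 30.3 years

30.3 years


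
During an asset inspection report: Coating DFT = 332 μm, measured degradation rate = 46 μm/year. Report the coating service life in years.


Service life = thickness / degradation rate
Life = 332 / 46 = 7.2 years

7.2 years


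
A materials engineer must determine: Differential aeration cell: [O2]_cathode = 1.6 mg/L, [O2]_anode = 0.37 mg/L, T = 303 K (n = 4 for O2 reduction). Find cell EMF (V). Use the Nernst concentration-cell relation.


Apply the Nernst concentration-cell relation: E = (RT/nF)*ln(C_cathode/C_anode)
RT/nF = 8.314*303/(4*96485) = 0.00652729 V
ln(1.6/0.37) = 1.46426
E = 0.00652729 * 1.46426 = 0.00956 V

0.00956 V


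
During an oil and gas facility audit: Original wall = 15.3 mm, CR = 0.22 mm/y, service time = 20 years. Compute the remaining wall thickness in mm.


Remaining wall = original − CR × time
t = 15.3 − 0.22*20 = 15.3 − 4.4 = 10.9 mm

10.9 mm


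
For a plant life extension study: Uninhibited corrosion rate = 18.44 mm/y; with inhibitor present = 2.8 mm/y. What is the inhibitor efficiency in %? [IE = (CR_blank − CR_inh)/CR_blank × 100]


Apply the inhibitor-efficiency definition: IE = (CR_blank − CR_inh)/CR_blank × 100
IE = (18.44 − 2.8) / 18.44 × 100
IE = 15.64 / 18.44 × 100 = 84.8 %

84.8 %
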